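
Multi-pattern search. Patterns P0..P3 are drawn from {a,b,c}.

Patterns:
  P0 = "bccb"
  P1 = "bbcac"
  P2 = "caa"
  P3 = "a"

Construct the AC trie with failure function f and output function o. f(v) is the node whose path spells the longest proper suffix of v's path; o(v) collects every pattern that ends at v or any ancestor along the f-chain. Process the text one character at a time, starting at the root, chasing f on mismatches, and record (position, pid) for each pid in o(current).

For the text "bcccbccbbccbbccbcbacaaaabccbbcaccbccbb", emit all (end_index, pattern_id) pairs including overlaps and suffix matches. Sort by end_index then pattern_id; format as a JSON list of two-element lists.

Build automaton:
Trie nodes:
  0='ε' goto a→12 b→1 c→9
  1='b' goto b→5 c→2
  2='bc' goto c→3
  3='bcc' goto b→4
  4='bccb' goto ·  [P0 ends]
  5='bb' goto c→6
  6='bbc' goto a→7
  7='bbca' goto c→8
  8='bbcac' goto ·  [P1 ends]
  9='c' goto a→10
  10='ca' goto a→11
  11='caa' goto ·  [P2 ends]
  12='a' goto ·  [P3 ends]

BFS fail/out derivation:
  n1('b'): parent n0 fail=0; on 'b' 0 → fail=0;  out ∅∪∅=∅
  n9('c'): parent n0 fail=0; on 'c' 0 → fail=0;  out ∅∪∅=∅
  n12('a'): parent n0 fail=0; on 'a' 0 → fail=0;  out {3}∪∅={3}
  n2('bc'): parent n1 fail=0; on 'c' 0 → fail=9;  out ∅∪∅=∅
  n5('bb'): parent n1 fail=0; on 'b' 0 → fail=1;  out ∅∪∅=∅
  n10('ca'): parent n9 fail=0; on 'a' 0 → fail=12;  out ∅∪{3}={3}
  n3('bcc'): parent n2 fail=9; on 'c' 9→0 → fail=9;  out ∅∪∅=∅
  n6('bbc'): parent n5 fail=1; on 'c' 1 → fail=2;  out ∅∪∅=∅
  n11('caa'): parent n10 fail=12; on 'a' 12→0 → fail=12;  out {2}∪{3}={2,3}
  n4('bccb'): parent n3 fail=9; on 'b' 9→0 → fail=1;  out {0}∪∅={0}
  n7('bbca'): parent n6 fail=2; on 'a' 2→9 → fail=10;  out ∅∪{3}={3}
  n8('bbcac'): parent n7 fail=10; on 'c' 10→12→0 → fail=9;  out {1}∪∅={1}

Scan:
pos 0 'b': at 1
pos 1 'c': at 2
pos 2 'c': at 3
pos 3 'c': at 9 (via fail)
pos 4 'b': at 1 (via fail)
pos 5 'c': at 2
pos 6 'c': at 3
pos 7 'b': at 4  → match P0@[4:7]
pos 8 'b': at 5 (via fail)
pos 9 'c': at 6
pos 10 'c': at 3 (via fail)
pos 11 'b': at 4  → match P0@[8:11]
pos 12 'b': at 5 (via fail)
pos 13 'c': at 6
pos 14 'c': at 3 (via fail)
pos 15 'b': at 4  → match P0@[12:15]
pos 16 'c': at 2 (via fail)
pos 17 'b': at 1 (via fail)
pos 18 'a': at 12 (via fail)  → match P3@[18:18]
pos 19 'c': at 9 (via fail)
pos 20 'a': at 10  → match P3@[20:20]
pos 21 'a': at 11  → match P2@[19:21],P3@[21:21]
pos 22 'a': at 12 (via fail)  → match P3@[22:22]
pos 23 'a': at 12 (via fail)  → match P3@[23:23]
pos 24 'b': at 1 (via fail)
pos 25 'c': at 2
pos 26 'c': at 3
pos 27 'b': at 4  → match P0@[24:27]
pos 28 'b': at 5 (via fail)
pos 29 'c': at 6
pos 30 'a': at 7  → match P3@[30:30]
pos 31 'c': at 8  → match P1@[27:31]
pos 32 'c': at 9 (via fail)
pos 33 'b': at 1 (via fail)
pos 34 'c': at 2
pos 35 'c': at 3
pos 36 'b': at 4  → match P0@[33:36]
pos 37 'b': at 5 (via fail)

Matches: [[7,0],[11,0],[15,0],[18,3],[20,3],[21,2],[21,3],[22,3],[23,3],[27,0],[30,3],[31,1],[36,0]]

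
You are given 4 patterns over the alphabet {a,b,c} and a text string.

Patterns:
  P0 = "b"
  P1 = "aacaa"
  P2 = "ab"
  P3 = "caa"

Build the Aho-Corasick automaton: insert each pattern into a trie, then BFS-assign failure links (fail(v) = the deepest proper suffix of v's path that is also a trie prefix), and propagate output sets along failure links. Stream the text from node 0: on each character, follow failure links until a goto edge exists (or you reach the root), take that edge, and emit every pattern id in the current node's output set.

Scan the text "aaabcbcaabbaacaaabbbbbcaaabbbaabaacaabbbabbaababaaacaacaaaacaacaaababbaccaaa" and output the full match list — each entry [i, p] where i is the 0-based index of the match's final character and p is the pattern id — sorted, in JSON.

Build automaton:
Trie (insert patterns):
  n0 'ε': a→2 b→1 c→8
  n1 'b': ·  ←P0
  n2 'a': a→3 b→7
  n3 'aa': c→4
  n4 'aac': a→5
  n5 'aaca': a→6
  n6 'aacaa': ·  ←P1
  n7 'ab': ·  ←P2
  n8 'c': a→9
  n9 'ca': a→10
  n10 'caa': ·  ←P3

Failure links (BFS by depth):
  fail(1) 'b': from fail(0)=0 chase 'b': 0 ⇒ 0;  out={0}∪out(0)={0}
  fail(2) 'a': from fail(0)=0 chase 'a': 0 ⇒ 0;  out=∅∪out(0)=∅
  fail(8) 'c': from fail(0)=0 chase 'c': 0 ⇒ 0;  out=∅∪out(0)=∅
  fail(3) 'aa': from fail(2)=0 chase 'a': 0 ⇒ 2;  out=∅∪out(2)=∅
  fail(7) 'ab': from fail(2)=0 chase 'b': 0 ⇒ 1;  out={2}∪out(1)={0,2}
  fail(9) 'ca': from fail(8)=0 chase 'a': 0 ⇒ 2;  out=∅∪out(2)=∅
  fail(4) 'aac': from fail(3)=2 chase 'c': 2→0 ⇒ 8;  out=∅∪out(8)=∅
  fail(10) 'caa': from fail(9)=2 chase 'a': 2 ⇒ 3;  out={3}∪out(3)={3}
  fail(5) 'aaca': from fail(4)=8 chase 'a': 8 ⇒ 9;  out=∅∪out(9)=∅
  fail(6) 'aacaa': from fail(5)=9 chase 'a': 9 ⇒ 10;  out={1}∪out(10)={1,3}

Scan:
[0] read 'a'  n0⇒n2
[1] read 'a'  n2⇒n3
[2] read 'a'  n3⇒n3 (via fail)
[3] read 'b'  n3⇒n7 (via fail)  → match P0@[3:3],P2@[2:3]
[4] read 'c'  n7⇒n8 (via fail)
[5] read 'b'  n8⇒n1 (via fail)  → match P0@[5:5]
[6] read 'c'  n1⇒n8 (via fail)
[7] read 'a'  n8⇒n9
[8] read 'a'  n9⇒n10  → match P3@[6:8]
[9] read 'b'  n10⇒n7 (via fail)  → match P0@[9:9],P2@[8:9]
[10] read 'b'  n7⇒n1 (via fail)  → match P0@[10:10]
[11] read 'a'  n1⇒n2 (via fail)
[12] read 'a'  n2⇒n3
[13] read 'c'  n3⇒n4
[14] read 'a'  n4⇒n5
[15] read 'a'  n5⇒n6  → match P1@[11:15],P3@[13:15]
[16] read 'a'  n6⇒n3 (via fail)
[17] read 'b'  n3⇒n7 (via fail)  → match P0@[17:17],P2@[16:17]
[18] read 'b'  n7⇒n1 (via fail)  → match P0@[18:18]
[19] read 'b'  n1⇒n1 (via fail)  → match P0@[19:19]
[20] read 'b'  n1⇒n1 (via fail)  → match P0@[20:20]
[21] read 'b'  n1⇒n1 (via fail)  → match P0@[21:21]
[22] read 'c'  n1⇒n8 (via fail)
[23] read 'a'  n8⇒n9
[24] read 'a'  n9⇒n10  → match P3@[22:24]
[25] read 'a'  n10⇒n3 (via fail)
[26] read 'b'  n3⇒n7 (via fail)  → match P0@[26:26],P2@[25:26]
[27] read 'b'  n7⇒n1 (via fail)  → match P0@[27:27]
[28] read 'b'  n1⇒n1 (via fail)  → match P0@[28:28]
[29] read 'a'  n1⇒n2 (via fail)
[30] read 'a'  n2⇒n3
[31] read 'b'  n3⇒n7 (via fail)  → match P0@[31:31],P2@[30:31]
[32] read 'a'  n7⇒n2 (via fail)
[33] read 'a'  n2⇒n3
[34] read 'c'  n3⇒n4
[35] read 'a'  n4⇒n5
[36] read 'a'  n5⇒n6  → match P1@[32:36],P3@[34:36]
[37] read 'b'  n6⇒n7 (via fail)  → match P0@[37:37],P2@[36:37]
[38] read 'b'  n7⇒n1 (via fail)  → match P0@[38:38]
[39] read 'b'  n1⇒n1 (via fail)  → match P0@[39:39]
[40] read 'a'  n1⇒n2 (via fail)
[41] read 'b'  n2⇒n7  → match P0@[41:41],P2@[40:41]
[42] read 'b'  n7⇒n1 (via fail)  → match P0@[42:42]
[43] read 'a'  n1⇒n2 (via fail)
[44] read 'a'  n2⇒n3
[45] read 'b'  n3⇒n7 (via fail)  → match P0@[45:45],P2@[44:45]
[46] read 'a'  n7⇒n2 (via fail)
[47] read 'b'  n2⇒n7  → match P0@[47:47],P2@[46:47]
[48] read 'a'  n7⇒n2 (via fail)
[49] read 'a'  n2⇒n3
[50] read 'a'  n3⇒n3 (via fail)
[51] read 'c'  n3⇒n4
[52] read 'a'  n4⇒n5
[53] read 'a'  n5⇒n6  → match P1@[49:53],P3@[51:53]
[54] read 'c'  n6⇒n4 (via fail)
[55] read 'a'  n4⇒n5
[56] read 'a'  n5⇒n6  → match P1@[52:56],P3@[54:56]
[57] read 'a'  n6⇒n3 (via fail)
[58] read 'a'  n3⇒n3 (via fail)
[59] read 'c'  n3⇒n4
[60] read 'a'  n4⇒n5
[61] read 'a'  n5⇒n6  → match P1@[57:61],P3@[59:61]
[62] read 'c'  n6⇒n4 (via fail)
[63] read 'a'  n4⇒n5
[64] read 'a'  n5⇒n6  → match P1@[60:64],P3@[62:64]
[65] read 'a'  n6⇒n3 (via fail)
[66] read 'b'  n3⇒n7 (via fail)  → match P0@[66:66],P2@[65:66]
[67] read 'a'  n7⇒n2 (via fail)
[68] read 'b'  n2⇒n7  → match P0@[68:68],P2@[67:68]
[69] read 'b'  n7⇒n1 (via fail)  → match P0@[69:69]
[70] read 'a'  n1⇒n2 (via fail)
[71] read 'c'  n2⇒n8 (via fail)
[72] read 'c'  n8⇒n8 (via fail)
[73] read 'a'  n8⇒n9
[74] read 'a'  n9⇒n10  → match P3@[72:74]
[75] read 'a'  n10⇒n3 (via fail)

Result: [[3,0],[3,2],[5,0],[8,3],[9,0],[9,2],[10,0],[15,1],[15,3],[17,0],[17,2],[18,0],[19,0],[20,0],[21,0],[24,3],[26,0],[26,2],[27,0],[28,0],[31,0],[31,2],[36,1],[36,3],[37,0],[37,2],[38,0],[39,0],[41,0],[41,2],[42,0],[45,0],[45,2],[47,0],[47,2],[53,1],[53,3],[56,1],[56,3],[61,1],[61,3],[64,1],[64,3],[66,0],[66,2],[68,0],[68,2],[69,0],[74,3]]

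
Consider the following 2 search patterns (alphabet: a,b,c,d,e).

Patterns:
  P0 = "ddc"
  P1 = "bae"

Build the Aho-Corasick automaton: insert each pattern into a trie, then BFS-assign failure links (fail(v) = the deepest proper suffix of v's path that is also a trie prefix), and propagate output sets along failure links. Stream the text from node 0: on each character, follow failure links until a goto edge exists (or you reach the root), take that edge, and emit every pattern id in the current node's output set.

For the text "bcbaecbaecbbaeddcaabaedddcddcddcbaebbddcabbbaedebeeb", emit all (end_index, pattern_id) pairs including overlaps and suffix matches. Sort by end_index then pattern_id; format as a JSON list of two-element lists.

Build automaton:
Trie (insert patterns):
  n0 'ε': b→4 d→1
  n1 'd': d→2
  n2 'dd': c→3
  n3 'ddc': ·  [P0 ends]
  n4 'b': a→5
  n5 'ba': e→6
  n6 'bae': ·  [P1 ends]

Failure links (BFS by depth):
  n1('d'): parent n0 fail=0; on 'd' 0 → fail=0;  out ∅∪∅=∅
  n4('b'): parent n0 fail=0; on 'b' 0 → fail=0;  out ∅∪∅=∅
  n2('dd'): parent n1 fail=0; on 'd' 0 → fail=1;  out ∅∪∅=∅
  n5('ba'): parent n4 fail=0; on 'a' 0 → fail=0;  out ∅∪∅=∅
  n3('ddc'): parent n2 fail=1; on 'c' 1→0 → fail=0;  out {0}∪∅={0}
  n6('bae'): parent n5 fail=0; on 'e' 0 → fail=0;  out {1}∪∅={1}

Scan:
i=0 'b': node 0→4
i=1 'c': node 4→0 (via fail)
i=2 'b': node 0→4
i=3 'a': node 4→5
i=4 'e': node 5→6  → match P1@[2:4]
i=5 'c': node 6→0 (via fail)
i=6 'b': node 0→4
i=7 'a': node 4→5
i=8 'e': node 5→6  → match P1@[6:8]
i=9 'c': node 6→0 (via fail)
i=10 'b': node 0→4
i=11 'b': node 4→4 (via fail)
i=12 'a': node 4→5
i=13 'e': node 5→6  → match P1@[11:13]
i=14 'd': node 6→1 (via fail)
i=15 'd': node 1→2
i=16 'c': node 2→3  → match P0@[14:16]
i=17 'a': node 3→0 (via fail)
i=18 'a': node 0→0
i=19 'b': node 0→4
i=20 'a': node 4→5
i=21 'e': node 5→6  → match P1@[19:21]
i=22 'd': node 6→1 (via fail)
i=23 'd': node 1→2
i=24 'd': node 2→2 (via fail)
i=25 'c': node 2→3  → match P0@[23:25]
i=26 'd': node 3→1 (via fail)
i=27 'd': node 1→2
i=28 'c': node 2→3  → match P0@[26:28]
i=29 'd': node 3→1 (via fail)
i=30 'd': node 1→2
i=31 'c': node 2→3  → match P0@[29:31]
i=32 'b': node 3→4 (via fail)
i=33 'a': node 4→5
i=34 'e': node 5→6  → match P1@[32:34]
i=35 'b': node 6→4 (via fail)
i=36 'b': node 4→4 (via fail)
i=37 'd': node 4→1 (via fail)
i=38 'd': node 1→2
i=39 'c': node 2→3  → match P0@[37:39]
i=40 'a': node 3→0 (via fail)
i=41 'b': node 0→4
i=42 'b': node 4→4 (via fail)
i=43 'b': node 4→4 (via fail)
i=44 'a': node 4→5
i=45 'e': node 5→6  → match P1@[43:45]
i=46 'd': node 6→1 (via fail)
i=47 'e': node 1→0 (via fail)
i=48 'b': node 0→4
i=49 'e': node 4→0 (via fail)
i=50 'e': node 0→0
i=51 'b': node 0→4

All matches (sorted): [[4,1],[8,1],[13,1],[16,0],[21,1],[25,0],[28,0],[31,0],[34,1],[39,0],[45,1]]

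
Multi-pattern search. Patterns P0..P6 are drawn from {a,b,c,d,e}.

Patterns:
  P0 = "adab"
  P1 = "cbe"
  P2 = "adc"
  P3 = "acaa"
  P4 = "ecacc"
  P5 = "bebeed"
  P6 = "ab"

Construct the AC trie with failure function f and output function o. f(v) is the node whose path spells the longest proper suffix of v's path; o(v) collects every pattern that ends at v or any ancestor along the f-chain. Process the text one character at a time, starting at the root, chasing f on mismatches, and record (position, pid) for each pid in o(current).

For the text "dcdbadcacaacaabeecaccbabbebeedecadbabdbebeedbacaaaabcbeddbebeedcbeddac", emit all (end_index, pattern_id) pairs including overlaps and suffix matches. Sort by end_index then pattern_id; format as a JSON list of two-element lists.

Build:
Trie nodes:
  n0 'ε': a→1 b→17 c→5 e→12
  n1 'a': b→23 c→9 d→2
  n2 'ad': a→3 c→8
  n3 'ada': b→4
  n4 'adab': ·  ←P0
  n5 'c': b→6
  n6 'cb': e→7
  n7 'cbe': ·  ←P1
  n8 'adc': ·  ←P2
  n9 'ac': a→10
  n10 'aca': a→11
  n11 'acaa': ·  ←P3
  n12 'e': c→13
  n13 'ec': a→14
  n14 'eca': c→15
  n15 'ecac': c→16
  n16 'ecacc': ·  ←P4
  n17 'b': e→18
  n18 'be': b→19
  n19 'beb': e→20
  n20 'bebe': e→21
  n21 'bebee': d→22
  n22 'bebeed': ·  ←P5
  n23 'ab': ·  ←P6

BFS fail/out derivation:
  n1('a'): parent n0 fail=0; on 'a' 0 → fail=0;  out ∅∪∅=∅
  n5('c'): parent n0 fail=0; on 'c' 0 → fail=0;  out ∅∪∅=∅
  n12('e'): parent n0 fail=0; on 'e' 0 → fail=0;  out ∅∪∅=∅
  n17('b'): parent n0 fail=0; on 'b' 0 → fail=0;  out ∅∪∅=∅
  n2('ad'): parent n1 fail=0; on 'd' 0 → fail=0;  out ∅∪∅=∅
  n6('cb'): parent n5 fail=0; on 'b' 0 → fail=17;  out ∅∪∅=∅
  n9('ac'): parent n1 fail=0; on 'c' 0 → fail=5;  out ∅∪∅=∅
  n13('ec'): parent n12 fail=0; on 'c' 0 → fail=5;  out ∅∪∅=∅
  n18('be'): parent n17 fail=0; on 'e' 0 → fail=12;  out ∅∪∅=∅
  n23('ab'): parent n1 fail=0; on 'b' 0 → fail=17;  out {6}∪∅={6}
  n3('ada'): parent n2 fail=0; on 'a' 0 → fail=1;  out ∅∪∅=∅
  n7('cbe'): parent n6 fail=17; on 'e' 17 → fail=18;  out {1}∪∅={1}
  n8('adc'): parent n2 fail=0; on 'c' 0 → fail=5;  out {2}∪∅={2}
  n10('aca'): parent n9 fail=5; on 'a' 5→0 → fail=1;  out ∅∪∅=∅
  n14('eca'): parent n13 fail=5; on 'a' 5→0 → fail=1;  out ∅∪∅=∅
  n19('beb'): parent n18 fail=12; on 'b' 12→0 → fail=17;  out ∅∪∅=∅
  n4('adab'): parent n3 fail=1; on 'b' 1 → fail=23;  out {0}∪{6}={0,6}
  n11('acaa'): parent n10 fail=1; on 'a' 1→0 → fail=1;  out {3}∪∅={3}
  n15('ecac'): parent n14 fail=1; on 'c' 1 → fail=9;  out ∅∪∅=∅
  n20('bebe'): parent n19 fail=17; on 'e' 17 → fail=18;  out ∅∪∅=∅
  n16('ecacc'): parent n15 fail=9; on 'c' 9→5→0 → fail=5;  out {4}∪∅={4}
  n21('bebee'): parent n20 fail=18; on 'e' 18→12→0 → fail=12;  out ∅∪∅=∅
  n22('bebeed'): parent n21 fail=12; on 'd' 12→0 → fail=0;  out {5}∪∅={5}

Scan:
i=0 'd': node 0→0
i=1 'c': node 0→5
i=2 'd': node 5→0 ·f
i=3 'b': node 0→17
i=4 'a': node 17→1 ·f
i=5 'd': node 1→2
i=6 'c': node 2→8  emit P2@[4:6]
i=7 'a': node 8→1 ·f
i=8 'c': node 1→9
i=9 'a': node 9→10
i=10 'a': node 10→11  emit P3@[7:10]
i=11 'c': node 11→9 ·f
i=12 'a': node 9→10
i=13 'a': node 10→11  emit P3@[10:13]
i=14 'b': node 11→23 ·f  emit P6@[13:14]
i=15 'e': node 23→18 ·f
i=16 'e': node 18→12 ·f
i=17 'c': node 12→13
i=18 'a': node 13→14
i=19 'c': node 14→15
i=20 'c': node 15→16  emit P4@[16:20]
i=21 'b': node 16→6 ·f
i=22 'a': node 6→1 ·f
i=23 'b': node 1→23  emit P6@[22:23]
i=24 'b': node 23→17 ·f
i=25 'e': node 17→18
i=26 'b': node 18→19
i=27 'e': node 19→20
i=28 'e': node 20→21
i=29 'd': node 21→22  emit P5@[24:29]
i=30 'e': node 22→12 ·f
i=31 'c': node 12→13
i=32 'a': node 13→14
i=33 'd': node 14→2 ·f
i=34 'b': node 2→17 ·f
i=35 'a': node 17→1 ·f
i=36 'b': node 1→23  emit P6@[35:36]
i=37 'd': node 23→0 ·f
i=38 'b': node 0→17
i=39 'e': node 17→18
i=40 'b': node 18→19
i=41 'e': node 19→20
i=42 'e': node 20→21
i=43 'd': node 21→22  emit P5@[38:43]
i=44 'b': node 22→17 ·f
i=45 'a': node 17→1 ·f
i=46 'c': node 1→9
i=47 'a': node 9→10
i=48 'a': node 10→11  emit P3@[45:48]
i=49 'a': node 11→1 ·f
i=50 'a': node 1→1 ·f
i=51 'b': node 1→23  emit P6@[50:51]
i=52 'c': node 23→5 ·f
i=53 'b': node 5→6
i=54 'e': node 6→7  emit P1@[52:54]
i=55 'd': node 7→0 ·f
i=56 'd': node 0→0
i=57 'b': node 0→17
i=58 'e': node 17→18
i=59 'b': node 18→19
i=60 'e': node 19→20
i=61 'e': node 20→21
i=62 'd': node 21→22  emit P5@[57:62]
i=63 'c': node 22→5 ·f
i=64 'b': node 5→6
i=65 'e': node 6→7  emit P1@[63:65]
i=66 'd': node 7→0 ·f
i=67 'd': node 0→0
i=68 'a': node 0→1
i=69 'c': node 1→9

Matches: [[6,2],[10,3],[13,3],[14,6],[20,4],[23,6],[29,5],[36,6],[43,5],[48,3],[51,6],[54,1],[62,5],[65,1]]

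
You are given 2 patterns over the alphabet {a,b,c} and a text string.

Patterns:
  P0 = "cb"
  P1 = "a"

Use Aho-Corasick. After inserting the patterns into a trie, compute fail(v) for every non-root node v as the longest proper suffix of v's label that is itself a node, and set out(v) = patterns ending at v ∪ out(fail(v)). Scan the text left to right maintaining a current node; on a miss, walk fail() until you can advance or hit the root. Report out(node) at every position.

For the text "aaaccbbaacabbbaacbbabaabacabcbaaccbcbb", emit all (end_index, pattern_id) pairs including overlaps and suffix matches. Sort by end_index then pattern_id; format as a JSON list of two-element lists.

Build automaton:
Trie nodes:
  n0 'ε': a→3 c→1
  n1 'c': b→2
  n2 'cb': ·  ←P0
  n3 'a': ·  ←P1

BFS fail/out derivation:
  fail(1) 'c': from fail(0)=0 chase 'c': 0 ⇒ 0;  out=∅∪out(0)=∅
  fail(3) 'a': from fail(0)=0 chase 'a': 0 ⇒ 0;  out={1}∪out(0)={1}
  fail(2) 'cb': from fail(1)=0 chase 'b': 0 ⇒ 0;  out={0}∪out(0)={0}

Run:
pos 0 'a': at 3  → match P1@[0:0]
pos 1 'a': at 3 ·f  → match P1@[1:1]
pos 2 'a': at 3 ·f  → match P1@[2:2]
pos 3 'c': at 1 ·f
pos 4 'c': at 1 ·f
pos 5 'b': at 2  → match P0@[4:5]
pos 6 'b': at 0 ·f
pos 7 'a': at 3  → match P1@[7:7]
pos 8 'a': at 3 ·f  → match P1@[8:8]
pos 9 'c': at 1 ·f
pos 10 'a': at 3 ·f  → match P1@[10:10]
pos 11 'b': at 0 ·f
pos 12 'b': at 0
pos 13 'b': at 0
pos 14 'a': at 3  → match P1@[14:14]
pos 15 'a': at 3 ·f  → match P1@[15:15]
pos 16 'c': at 1 ·f
pos 17 'b': at 2  → match P0@[16:17]
pos 18 'b': at 0 ·f
pos 19 'a': at 3  → match P1@[19:19]
pos 20 'b': at 0 ·f
pos 21 'a': at 3  → match P1@[21:21]
pos 22 'a': at 3 ·f  → match P1@[22:22]
pos 23 'b': at 0 ·f
pos 24 'a': at 3  → match P1@[24:24]
pos 25 'c': at 1 ·f
pos 26 'a': at 3 ·f  → match P1@[26:26]
pos 27 'b': at 0 ·f
pos 28 'c': at 1
pos 29 'b': at 2  → match P0@[28:29]
pos 30 'a': at 3 ·f  → match P1@[30:30]
pos 31 'a': at 3 ·f  → match P1@[31:31]
pos 32 'c': at 1 ·f
pos 33 'c': at 1 ·f
pos 34 'b': at 2  → match P0@[33:34]
pos 35 'c': at 1 ·f
pos 36 'b': at 2  → match P0@[35:36]
pos 37 'b': at 0 ·f

Matches: [[0,1],[1,1],[2,1],[5,0],[7,1],[8,1],[10,1],[14,1],[15,1],[17,0],[19,1],[21,1],[22,1],[24,1],[26,1],[29,0],[30,1],[31,1],[34,0],[36,0]]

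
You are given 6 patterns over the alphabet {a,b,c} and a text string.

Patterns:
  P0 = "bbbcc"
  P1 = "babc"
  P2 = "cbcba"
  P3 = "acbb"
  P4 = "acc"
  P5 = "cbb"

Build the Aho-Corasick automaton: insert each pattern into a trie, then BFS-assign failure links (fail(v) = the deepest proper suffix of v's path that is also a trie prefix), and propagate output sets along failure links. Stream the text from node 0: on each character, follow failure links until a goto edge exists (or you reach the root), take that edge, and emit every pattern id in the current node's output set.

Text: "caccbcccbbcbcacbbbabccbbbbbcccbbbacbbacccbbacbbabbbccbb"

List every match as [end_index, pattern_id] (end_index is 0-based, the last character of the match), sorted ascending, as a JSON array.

Construct AC machine:
Trie (insert patterns):
  n0 'ε': a→14 b→1 c→9
  n1 'b': a→6 b→2
  n2 'bb': b→3
  n3 'bbb': c→4
  n4 'bbbc': c→5
  n5 'bbbcc': ·  [P0 ends]
  n6 'ba': b→7
  n7 'bab': c→8
  n8 'babc': ·  [P1 ends]
  n9 'c': b→10
  n10 'cb': b→19 c→11
  n11 'cbc': b→12
  n12 'cbcb': a→13
  n13 'cbcba': ·  [P2 ends]
  n14 'a': c→15
  n15 'ac': b→16 c→18
  n16 'acb': b→17
  n17 'acbb': ·  [P3 ends]
  n18 'acc': ·  [P4 ends]
  n19 'cbb': ·  [P5 ends]

BFS fail/out derivation:
  n1('b'): parent n0 fail=0; on 'b' 0 → fail=0;  out ∅∪∅=∅
  n9('c'): parent n0 fail=0; on 'c' 0 → fail=0;  out ∅∪∅=∅
  n14('a'): parent n0 fail=0; on 'a' 0 → fail=0;  out ∅∪∅=∅
  n2('bb'): parent n1 fail=0; on 'b' 0 → fail=1;  out ∅∪∅=∅
  n6('ba'): parent n1 fail=0; on 'a' 0 → fail=14;  out ∅∪∅=∅
  n10('cb'): parent n9 fail=0; on 'b' 0 → fail=1;  out ∅∪∅=∅
  n15('ac'): parent n14 fail=0; on 'c' 0 → fail=9;  out ∅∪∅=∅
  n3('bbb'): parent n2 fail=1; on 'b' 1 → fail=2;  out ∅∪∅=∅
  n7('bab'): parent n6 fail=14; on 'b' 14→0 → fail=1;  out ∅∪∅=∅
  n11('cbc'): parent n10 fail=1; on 'c' 1→0 → fail=9;  out ∅∪∅=∅
  n16('acb'): parent n15 fail=9; on 'b' 9 → fail=10;  out ∅∪∅=∅
  n18('acc'): parent n15 fail=9; on 'c' 9→0 → fail=9;  out {4}∪∅={4}
  n19('cbb'): parent n10 fail=1; on 'b' 1 → fail=2;  out {5}∪∅={5}
  n4('bbbc'): parent n3 fail=2; on 'c' 2→1→0 → fail=9;  out ∅∪∅=∅
  n8('babc'): parent n7 fail=1; on 'c' 1→0 → fail=9;  out {1}∪∅={1}
  n12('cbcb'): parent n11 fail=9; on 'b' 9 → fail=10;  out ∅∪∅=∅
  n17('acbb'): parent n16 fail=10; on 'b' 10 → fail=19;  out {3}∪{5}={3,5}
  n5('bbbcc'): parent n4 fail=9; on 'c' 9→0 → fail=9;  out {0}∪∅={0}
  n13('cbcba'): parent n12 fail=10; on 'a' 10→1 → fail=6;  out {2}∪∅={2}

Run:
pos 0 'c': at 9
pos 1 'a': at 14 (via fail)
pos 2 'c': at 15
pos 3 'c': at 18  ** P4@[1:3]
pos 4 'b': at 10 (via fail)
pos 5 'c': at 11
pos 6 'c': at 9 (via fail)
pos 7 'c': at 9 (via fail)
pos 8 'b': at 10
pos 9 'b': at 19  ** P5@[7:9]
pos 10 'c': at 9 (via fail)
pos 11 'b': at 10
pos 12 'c': at 11
pos 13 'a': at 14 (via fail)
pos 14 'c': at 15
pos 15 'b': at 16
pos 16 'b': at 17  ** P3@[13:16],P5@[14:16]
pos 17 'b': at 3 (via fail)
pos 18 'a': at 6 (via fail)
pos 19 'b': at 7
pos 20 'c': at 8  ** P1@[17:20]
pos 21 'c': at 9 (via fail)
pos 22 'b': at 10
pos 23 'b': at 19  ** P5@[21:23]
pos 24 'b': at 3 (via fail)
pos 25 'b': at 3 (via fail)
pos 26 'b': at 3 (via fail)
pos 27 'c': at 4
pos 28 'c': at 5  ** P0@[24:28]
pos 29 'c': at 9 (via fail)
pos 30 'b': at 10
pos 31 'b': at 19  ** P5@[29:31]
pos 32 'b': at 3 (via fail)
pos 33 'a': at 6 (via fail)
pos 34 'c': at 15 (via fail)
pos 35 'b': at 16
pos 36 'b': at 17  ** P3@[33:36],P5@[34:36]
pos 37 'a': at 6 (via fail)
pos 38 'c': at 15 (via fail)
pos 39 'c': at 18  ** P4@[37:39]
pos 40 'c': at 9 (via fail)
pos 41 'b': at 10
pos 42 'b': at 19  ** P5@[40:42]
pos 43 'a': at 6 (via fail)
pos 44 'c': at 15 (via fail)
pos 45 'b': at 16
pos 46 'b': at 17  ** P3@[43:46],P5@[44:46]
pos 47 'a': at 6 (via fail)
pos 48 'b': at 7
pos 49 'b': at 2 (via fail)
pos 50 'b': at 3
pos 51 'c': at 4
pos 52 'c': at 5  ** P0@[48:52]
pos 53 'b': at 10 (via fail)
pos 54 'b': at 19  ** P5@[52:54]

Result: [[3,4],[9,5],[16,3],[16,5],[20,1],[23,5],[28,0],[31,5],[36,3],[36,5],[39,4],[42,5],[46,3],[46,5],[52,0],[54,5]]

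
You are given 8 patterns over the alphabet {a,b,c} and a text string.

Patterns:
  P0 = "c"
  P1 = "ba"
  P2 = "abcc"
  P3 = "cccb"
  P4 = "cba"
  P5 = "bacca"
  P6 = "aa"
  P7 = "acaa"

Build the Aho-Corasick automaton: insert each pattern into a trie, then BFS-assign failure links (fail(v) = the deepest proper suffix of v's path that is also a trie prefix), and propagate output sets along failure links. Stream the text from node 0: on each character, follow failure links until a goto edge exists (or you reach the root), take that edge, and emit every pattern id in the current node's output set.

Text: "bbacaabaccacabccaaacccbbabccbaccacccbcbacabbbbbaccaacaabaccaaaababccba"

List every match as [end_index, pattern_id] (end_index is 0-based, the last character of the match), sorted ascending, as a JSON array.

Build automaton:
Trie (insert patterns):
  n0 'ε': a→4 b→2 c→1
  n1 'c': b→11 c→8  ←P0
  n2 'b': a→3
  n3 'ba': c→13  ←P1
  n4 'a': a→16 b→5 c→17
  n5 'ab': c→6
  n6 'abc': c→7
  n7 'abcc': ·  ←P2
  n8 'cc': c→9
  n9 'ccc': b→10
  n10 'cccb': ·  ←P3
  n11 'cb': a→12
  n12 'cba': ·  ←P4
  n13 'bac': c→14
  n14 'bacc': a→15
  n15 'bacca': ·  ←P5
  n16 'aa': ·  ←P6
  n17 'ac': a→18
  n18 'aca': a→19
  n19 'acaa': ·  ←P7

BFS fail/out derivation:
  fail(1) 'c': from fail(0)=0 chase 'c': 0 ⇒ 0;  out={0}∪out(0)={0}
  fail(2) 'b': from fail(0)=0 chase 'b': 0 ⇒ 0;  out=∅∪out(0)=∅
  fail(4) 'a': from fail(0)=0 chase 'a': 0 ⇒ 0;  out=∅∪out(0)=∅
  fail(3) 'ba': from fail(2)=0 chase 'a': 0 ⇒ 4;  out={1}∪out(4)={1}
  fail(5) 'ab': from fail(4)=0 chase 'b': 0 ⇒ 2;  out=∅∪out(2)=∅
  fail(8) 'cc': from fail(1)=0 chase 'c': 0 ⇒ 1;  out=∅∪out(1)={0}
  fail(11) 'cb': from fail(1)=0 chase 'b': 0 ⇒ 2;  out=∅∪out(2)=∅
  fail(16) 'aa': from fail(4)=0 chase 'a': 0 ⇒ 4;  out={6}∪out(4)={6}
  fail(17) 'ac': from fail(4)=0 chase 'c': 0 ⇒ 1;  out=∅∪out(1)={0}
  fail(6) 'abc': from fail(5)=2 chase 'c': 2→0 ⇒ 1;  out=∅∪out(1)={0}
  fail(9) 'ccc': from fail(8)=1 chase 'c': 1 ⇒ 8;  out=∅∪out(8)={0}
  fail(12) 'cba': from fail(11)=2 chase 'a': 2 ⇒ 3;  out={4}∪out(3)={1,4}
  fail(13) 'bac': from fail(3)=4 chase 'c': 4 ⇒ 17;  out=∅∪out(17)={0}
  fail(18) 'aca': from fail(17)=1 chase 'a': 1→0 ⇒ 4;  out=∅∪out(4)=∅
  fail(7) 'abcc': from fail(6)=1 chase 'c': 1 ⇒ 8;  out={2}∪out(8)={0,2}
  fail(10) 'cccb': from fail(9)=8 chase 'b': 8→1 ⇒ 11;  out={3}∪out(11)={3}
  fail(14) 'bacc': from fail(13)=17 chase 'c': 17→1 ⇒ 8;  out=∅∪out(8)={0}
  fail(19) 'acaa': from fail(18)=4 chase 'a': 4 ⇒ 16;  out={7}∪out(16)={6,7}
  fail(15) 'bacca': from fail(14)=8 chase 'a': 8→1→0 ⇒ 4;  out={5}∪out(4)={5}

Text stream:
[0] read 'b'  n0⇒n2
[1] read 'b'  n2⇒n2 (fail-walked)
[2] read 'a'  n2⇒n3  ** P1@[1:2]
[3] read 'c'  n3⇒n13  ** P0@[3:3]
[4] read 'a'  n13⇒n18 (fail-walked)
[5] read 'a'  n18⇒n19  ** P6@[4:5],P7@[2:5]
[6] read 'b'  n19⇒n5 (fail-walked)
[7] read 'a'  n5⇒n3 (fail-walked)  ** P1@[6:7]
[8] read 'c'  n3⇒n13  ** P0@[8:8]
[9] read 'c'  n13⇒n14  ** P0@[9:9]
[10] read 'a'  n14⇒n15  ** P5@[6:10]
[11] read 'c'  n15⇒n17 (fail-walked)  ** P0@[11:11]
[12] read 'a'  n17⇒n18
[13] read 'b'  n18⇒n5 (fail-walked)
[14] read 'c'  n5⇒n6  ** P0@[14:14]
[15] read 'c'  n6⇒n7  ** P0@[15:15],P2@[12:15]
[16] read 'a'  n7⇒n4 (fail-walked)
[17] read 'a'  n4⇒n16  ** P6@[16:17]
[18] read 'a'  n16⇒n16 (fail-walked)  ** P6@[17:18]
[19] read 'c'  n16⇒n17 (fail-walked)  ** P0@[19:19]
[20] read 'c'  n17⇒n8 (fail-walked)  ** P0@[20:20]
[21] read 'c'  n8⇒n9  ** P0@[21:21]
[22] read 'b'  n9⇒n10  ** P3@[19:22]
[23] read 'b'  n10⇒n2 (fail-walked)
[24] read 'a'  n2⇒n3  ** P1@[23:24]
[25] read 'b'  n3⇒n5 (fail-walked)
[26] read 'c'  n5⇒n6  ** P0@[26:26]
[27] read 'c'  n6⇒n7  ** P0@[27:27],P2@[24:27]
[28] read 'b'  n7⇒n11 (fail-walked)
[29] read 'a'  n11⇒n12  ** P1@[28:29],P4@[27:29]
[30] read 'c'  n12⇒n13 (fail-walked)  ** P0@[30:30]
[31] read 'c'  n13⇒n14  ** P0@[31:31]
[32] read 'a'  n14⇒n15  ** P5@[28:32]
[33] read 'c'  n15⇒n17 (fail-walked)  ** P0@[33:33]
[34] read 'c'  n17⇒n8 (fail-walked)  ** P0@[34:34]
[35] read 'c'  n8⇒n9  ** P0@[35:35]
[36] read 'b'  n9⇒n10  ** P3@[33:36]
[37] read 'c'  n10⇒n1 (fail-walked)  ** P0@[37:37]
[38] read 'b'  n1⇒n11
[39] read 'a'  n11⇒n12  ** P1@[38:39],P4@[37:39]
[40] read 'c'  n12⇒n13 (fail-walked)  ** P0@[40:40]
[41] read 'a'  n13⇒n18 (fail-walked)
[42] read 'b'  n18⇒n5 (fail-walked)
[43] read 'b'  n5⇒n2 (fail-walked)
[44] read 'b'  n2⇒n2 (fail-walked)
[45] read 'b'  n2⇒n2 (fail-walked)
[46] read 'b'  n2⇒n2 (fail-walked)
[47] read 'a'  n2⇒n3  ** P1@[46:47]
[48] read 'c'  n3⇒n13  ** P0@[48:48]
[49] read 'c'  n13⇒n14  ** P0@[49:49]
[50] read 'a'  n14⇒n15  ** P5@[46:50]
[51] read 'a'  n15⇒n16 (fail-walked)  ** P6@[50:51]
[52] read 'c'  n16⇒n17 (fail-walked)  ** P0@[52:52]
[53] read 'a'  n17⇒n18
[54] read 'a'  n18⇒n19  ** P6@[53:54],P7@[51:54]
[55] read 'b'  n19⇒n5 (fail-walked)
[56] read 'a'  n5⇒n3 (fail-walked)  ** P1@[55:56]
[57] read 'c'  n3⇒n13  ** P0@[57:57]
[58] read 'c'  n13⇒n14  ** P0@[58:58]
[59] read 'a'  n14⇒n15  ** P5@[55:59]
[60] read 'a'  n15⇒n16 (fail-walked)  ** P6@[59:60]
[61] read 'a'  n16⇒n16 (fail-walked)  ** P6@[60:61]
[62] read 'a'  n16⇒n16 (fail-walked)  ** P6@[61:62]
[63] read 'b'  n16⇒n5 (fail-walked)
[64] read 'a'  n5⇒n3 (fail-walked)  ** P1@[63:64]
[65] read 'b'  n3⇒n5 (fail-walked)
[66] read 'c'  n5⇒n6  ** P0@[66:66]
[67] read 'c'  n6⇒n7  ** P0@[67:67],P2@[64:67]
[68] read 'b'  n7⇒n11 (fail-walked)
[69] read 'a'  n11⇒n12  ** P1@[68:69],P4@[67:69]

Result: [[2,1],[3,0],[5,6],[5,7],[7,1],[8,0],[9,0],[10,5],[11,0],[14,0],[15,0],[15,2],[17,6],[18,6],[19,0],[20,0],[21,0],[22,3],[24,1],[26,0],[27,0],[27,2],[29,1],[29,4],[30,0],[31,0],[32,5],[33,0],[34,0],[35,0],[36,3],[37,0],[39,1],[39,4],[40,0],[47,1],[48,0],[49,0],[50,5],[51,6],[52,0],[54,6],[54,7],[56,1],[57,0],[58,0],[59,5],[60,6],[61,6],[62,6],[64,1],[66,0],[67,0],[67,2],[69,1],[69,4]]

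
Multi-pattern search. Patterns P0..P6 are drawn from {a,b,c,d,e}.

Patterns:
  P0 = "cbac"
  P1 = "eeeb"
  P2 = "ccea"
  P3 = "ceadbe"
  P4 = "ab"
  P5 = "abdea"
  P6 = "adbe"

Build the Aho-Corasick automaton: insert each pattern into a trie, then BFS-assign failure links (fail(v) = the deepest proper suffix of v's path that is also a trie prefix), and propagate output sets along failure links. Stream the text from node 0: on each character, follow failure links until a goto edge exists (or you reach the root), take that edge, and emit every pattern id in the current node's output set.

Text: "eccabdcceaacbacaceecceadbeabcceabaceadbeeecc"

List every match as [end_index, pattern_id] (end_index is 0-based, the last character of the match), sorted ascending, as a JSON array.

Build:
Trie (insert patterns):
  n0 'ε': a→17 c→1 e→5
  n1 'c': b→2 c→9 e→12
  n2 'cb': a→3
  n3 'cba': c→4
  n4 'cbac': ·  ←P0
  n5 'e': e→6
  n6 'ee': e→7
  n7 'eee': b→8
  n8 'eeeb': ·  ←P1
  n9 'cc': e→10
  n10 'cce': a→11
  n11 'ccea': ·  ←P2
  n12 'ce': a→13
  n13 'cea': d→14
  n14 'cead': b→15
  n15 'ceadb': e→16
  n16 'ceadbe': ·  ←P3
  n17 'a': b→18 d→22
  n18 'ab': d→19  ←P4
  n19 'abd': e→20
  n20 'abde': a→21
  n21 'abdea': ·  ←P5
  n22 'ad': b→23
  n23 'adb': e→24
  n24 'adbe': ·  ←P6

Failure links (BFS by depth):
  fail(1) 'c': from fail(0)=0 chase 'c': 0 ⇒ 0;  out=∅∪out(0)=∅
  fail(5) 'e': from fail(0)=0 chase 'e': 0 ⇒ 0;  out=∅∪out(0)=∅
  fail(17) 'a': from fail(0)=0 chase 'a': 0 ⇒ 0;  out=∅∪out(0)=∅
  fail(2) 'cb': from fail(1)=0 chase 'b': 0 ⇒ 0;  out=∅∪out(0)=∅
  fail(6) 'ee': from fail(5)=0 chase 'e': 0 ⇒ 5;  out=∅∪out(5)=∅
  fail(9) 'cc': from fail(1)=0 chase 'c': 0 ⇒ 1;  out=∅∪out(1)=∅
  fail(12) 'ce': from fail(1)=0 chase 'e': 0 ⇒ 5;  out=∅∪out(5)=∅
  fail(18) 'ab': from fail(17)=0 chase 'b': 0 ⇒ 0;  out={4}∪out(0)={4}
  fail(22) 'ad': from fail(17)=0 chase 'd': 0 ⇒ 0;  out=∅∪out(0)=∅
  fail(3) 'cba': from fail(2)=0 chase 'a': 0 ⇒ 17;  out=∅∪out(17)=∅
  fail(7) 'eee': from fail(6)=5 chase 'e': 5 ⇒ 6;  out=∅∪out(6)=∅
  fail(10) 'cce': from fail(9)=1 chase 'e': 1 ⇒ 12;  out=∅∪out(12)=∅
  fail(13) 'cea': from fail(12)=5 chase 'a': 5→0 ⇒ 17;  out=∅∪out(17)=∅
  fail(19) 'abd': from fail(18)=0 chase 'd': 0 ⇒ 0;  out=∅∪out(0)=∅
  fail(23) 'adb': from fail(22)=0 chase 'b': 0 ⇒ 0;  out=∅∪out(0)=∅
  fail(4) 'cbac': from fail(3)=17 chase 'c': 17→0 ⇒ 1;  out={0}∪out(1)={0}
  fail(8) 'eeeb': from fail(7)=6 chase 'b': 6→5→0 ⇒ 0;  out={1}∪out(0)={1}
  fail(11) 'ccea': from fail(10)=12 chase 'a': 12 ⇒ 13;  out={2}∪out(13)={2}
  fail(14) 'cead': from fail(13)=17 chase 'd': 17 ⇒ 22;  out=∅∪out(22)=∅
  fail(20) 'abde': from fail(19)=0 chase 'e': 0 ⇒ 5;  out=∅∪out(5)=∅
  fail(24) 'adbe': from fail(23)=0 chase 'e': 0 ⇒ 5;  out={6}∪out(5)={6}
  fail(15) 'ceadb': from fail(14)=22 chase 'b': 22 ⇒ 23;  out=∅∪out(23)=∅
  fail(21) 'abdea': from fail(20)=5 chase 'a': 5→0 ⇒ 17;  out={5}∪out(17)={5}
  fail(16) 'ceadbe': from fail(15)=23 chase 'e': 23 ⇒ 24;  out={3}∪out(24)={3,6}

Text stream:
i=0 'e': node 0→5
i=1 'c': node 5→1 (fail-walked)
i=2 'c': node 1→9
i=3 'a': node 9→17 (fail-walked)
i=4 'b': node 17→18  → match P4@[3:4]
i=5 'd': node 18→19
i=6 'c': node 19→1 (fail-walked)
i=7 'c': node 1→9
i=8 'e': node 9→10
i=9 'a': node 10→11  → match P2@[6:9]
i=10 'a': node 11→17 (fail-walked)
i=11 'c': node 17→1 (fail-walked)
i=12 'b': node 1→2
i=13 'a': node 2→3
i=14 'c': node 3→4  → match P0@[11:14]
i=15 'a': node 4→17 (fail-walked)
i=16 'c': node 17→1 (fail-walked)
i=17 'e': node 1→12
i=18 'e': node 12→6 (fail-walked)
i=19 'c': node 6→1 (fail-walked)
i=20 'c': node 1→9
i=21 'e': node 9→10
i=22 'a': node 10→11  → match P2@[19:22]
i=23 'd': node 11→14 (fail-walked)
i=24 'b': node 14→15
i=25 'e': node 15→16  → match P3@[20:25],P6@[22:25]
i=26 'a': node 16→17 (fail-walked)
i=27 'b': node 17→18  → match P4@[26:27]
i=28 'c': node 18→1 (fail-walked)
i=29 'c': node 1→9
i=30 'e': node 9→10
i=31 'a': node 10→11  → match P2@[28:31]
i=32 'b': node 11→18 (fail-walked)  → match P4@[31:32]
i=33 'a': node 18→17 (fail-walked)
i=34 'c': node 17→1 (fail-walked)
i=35 'e': node 1→12
i=36 'a': node 12→13
i=37 'd': node 13→14
i=38 'b': node 14→15
i=39 'e': node 15→16  → match P3@[34:39],P6@[36:39]
i=40 'e': node 16→6 (fail-walked)
i=41 'e': node 6→7
i=42 'c': node 7→1 (fail-walked)
i=43 'c': node 1→9

Matches: [[4,4],[9,2],[14,0],[22,2],[25,3],[25,6],[27,4],[31,2],[32,4],[39,3],[39,6]]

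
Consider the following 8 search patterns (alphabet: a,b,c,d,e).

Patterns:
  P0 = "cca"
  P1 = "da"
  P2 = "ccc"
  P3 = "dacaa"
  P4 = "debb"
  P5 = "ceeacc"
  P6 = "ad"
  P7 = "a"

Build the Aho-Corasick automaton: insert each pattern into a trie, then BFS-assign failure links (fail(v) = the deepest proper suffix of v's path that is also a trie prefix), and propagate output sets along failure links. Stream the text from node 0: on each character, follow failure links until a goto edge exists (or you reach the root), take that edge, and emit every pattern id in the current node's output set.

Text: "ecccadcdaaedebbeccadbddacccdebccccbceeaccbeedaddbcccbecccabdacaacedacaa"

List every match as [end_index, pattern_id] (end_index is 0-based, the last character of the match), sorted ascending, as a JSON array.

Build:
Trie (insert patterns):
  n0 'ε': a→18 c→1 d→4
  n1 'c': c→2 e→13
  n2 'cc': a→3 c→6
  n3 'cca': ·  ←P0
  n4 'd': a→5 e→10
  n5 'da': c→7  ←P1
  n6 'ccc': ·  ←P2
  n7 'dac': a→8
  n8 'daca': a→9
  n9 'dacaa': ·  ←P3
  n10 'de': b→11
  n11 'deb': b→12
  n12 'debb': ·  ←P4
  n13 'ce': e→14
  n14 'cee': a→15
  n15 'ceea': c→16
  n16 'ceeac': c→17
  n17 'ceeacc': ·  ←P5
  n18 'a': d→19  ←P7
  n19 'ad': ·  ←P6

BFS fail/out derivation:
  fail(1) 'c': from fail(0)=0 chase 'c': 0 ⇒ 0;  out=∅∪out(0)=∅
  fail(4) 'd': from fail(0)=0 chase 'd': 0 ⇒ 0;  out=∅∪out(0)=∅
  fail(18) 'a': from fail(0)=0 chase 'a': 0 ⇒ 0;  out={7}∪out(0)={7}
  fail(2) 'cc': from fail(1)=0 chase 'c': 0 ⇒ 1;  out=∅∪out(1)=∅
  fail(5) 'da': from fail(4)=0 chase 'a': 0 ⇒ 18;  out={1}∪out(18)={1,7}
  fail(10) 'de': from fail(4)=0 chase 'e': 0 ⇒ 0;  out=∅∪out(0)=∅
  fail(13) 'ce': from fail(1)=0 chase 'e': 0 ⇒ 0;  out=∅∪out(0)=∅
  fail(19) 'ad': from fail(18)=0 chase 'd': 0 ⇒ 4;  out={6}∪out(4)={6}
  fail(3) 'cca': from fail(2)=1 chase 'a': 1→0 ⇒ 18;  out={0}∪out(18)={0,7}
  fail(6) 'ccc': from fail(2)=1 chase 'c': 1 ⇒ 2;  out={2}∪out(2)={2}
  fail(7) 'dac': from fail(5)=18 chase 'c': 18→0 ⇒ 1;  out=∅∪out(1)=∅
  fail(11) 'deb': from fail(10)=0 chase 'b': 0 ⇒ 0;  out=∅∪out(0)=∅
  fail(14) 'cee': from fail(13)=0 chase 'e': 0 ⇒ 0;  out=∅∪out(0)=∅
  fail(8) 'daca': from fail(7)=1 chase 'a': 1→0 ⇒ 18;  out=∅∪out(18)={7}
  fail(12) 'debb': from fail(11)=0 chase 'b': 0 ⇒ 0;  out={4}∪out(0)={4}
  fail(15) 'ceea': from fail(14)=0 chase 'a': 0 ⇒ 18;  out=∅∪out(18)={7}
  fail(9) 'dacaa': from fail(8)=18 chase 'a': 18→0 ⇒ 18;  out={3}∪out(18)={3,7}
  fail(16) 'ceeac': from fail(15)=18 chase 'c': 18→0 ⇒ 1;  out=∅∪out(1)=∅
  fail(17) 'ceeacc': from fail(16)=1 chase 'c': 1 ⇒ 2;  out={5}∪out(2)={5}

Scan:
pos 0 'e': at 0
pos 1 'c': at 1
pos 2 'c': at 2
pos 3 'c': at 6  emit P2@[1:3]
pos 4 'a': at 3 (via fail)  emit P0@[2:4],P7@[4:4]
pos 5 'd': at 19 (via fail)  emit P6@[4:5]
pos 6 'c': at 1 (via fail)
pos 7 'd': at 4 (via fail)
pos 8 'a': at 5  emit P1@[7:8],P7@[8:8]
pos 9 'a': at 18 (via fail)  emit P7@[9:9]
pos 10 'e': at 0 (via fail)
pos 11 'd': at 4
pos 12 'e': at 10
pos 13 'b': at 11
pos 14 'b': at 12  emit P4@[11:14]
pos 15 'e': at 0 (via fail)
pos 16 'c': at 1
pos 17 'c': at 2
pos 18 'a': at 3  emit P0@[16:18],P7@[18:18]
pos 19 'd': at 19 (via fail)  emit P6@[18:19]
pos 20 'b': at 0 (via fail)
pos 21 'd': at 4
pos 22 'd': at 4 (via fail)
pos 23 'a': at 5  emit P1@[22:23],P7@[23:23]
pos 24 'c': at 7
pos 25 'c': at 2 (via fail)
pos 26 'c': at 6  emit P2@[24:26]
pos 27 'd': at 4 (via fail)
pos 28 'e': at 10
pos 29 'b': at 11
pos 30 'c': at 1 (via fail)
pos 31 'c': at 2
pos 32 'c': at 6  emit P2@[30:32]
pos 33 'c': at 6 (via fail)  emit P2@[31:33]
pos 34 'b': at 0 (via fail)
pos 35 'c': at 1
pos 36 'e': at 13
pos 37 'e': at 14
pos 38 'a': at 15  emit P7@[38:38]
pos 39 'c': at 16
pos 40 'c': at 17  emit P5@[35:40]
pos 41 'b': at 0 (via fail)
pos 42 'e': at 0
pos 43 'e': at 0
pos 44 'd': at 4
pos 45 'a': at 5  emit P1@[44:45],P7@[45:45]
pos 46 'd': at 19 (via fail)  emit P6@[45:46]
pos 47 'd': at 4 (via fail)
pos 48 'b': at 0 (via fail)
pos 49 'c': at 1
pos 50 'c': at 2
pos 51 'c': at 6  emit P2@[49:51]
pos 52 'b': at 0 (via fail)
pos 53 'e': at 0
pos 54 'c': at 1
pos 55 'c': at 2
pos 56 'c': at 6  emit P2@[54:56]
pos 57 'a': at 3 (via fail)  emit P0@[55:57],P7@[57:57]
pos 58 'b': at 0 (via fail)
pos 59 'd': at 4
pos 60 'a': at 5  emit P1@[59:60],P7@[60:60]
pos 61 'c': at 7
pos 62 'a': at 8  emit P7@[62:62]
pos 63 'a': at 9  emit P3@[59:63],P7@[63:63]
pos 64 'c': at 1 (via fail)
pos 65 'e': at 13
pos 66 'd': at 4 (via fail)
pos 67 'a': at 5  emit P1@[66:67],P7@[67:67]
pos 68 'c': at 7
pos 69 'a': at 8  emit P7@[69:69]
pos 70 'a': at 9  emit P3@[66:70],P7@[70:70]

Matches: [[3,2],[4,0],[4,7],[5,6],[8,1],[8,7],[9,7],[14,4],[18,0],[18,7],[19,6],[23,1],[23,7],[26,2],[32,2],[33,2],[38,7],[40,5],[45,1],[45,7],[46,6],[51,2],[56,2],[57,0],[57,7],[60,1],[60,7],[62,7],[63,3],[63,7],[67,1],[67,7],[69,7],[70,3],[70,7]]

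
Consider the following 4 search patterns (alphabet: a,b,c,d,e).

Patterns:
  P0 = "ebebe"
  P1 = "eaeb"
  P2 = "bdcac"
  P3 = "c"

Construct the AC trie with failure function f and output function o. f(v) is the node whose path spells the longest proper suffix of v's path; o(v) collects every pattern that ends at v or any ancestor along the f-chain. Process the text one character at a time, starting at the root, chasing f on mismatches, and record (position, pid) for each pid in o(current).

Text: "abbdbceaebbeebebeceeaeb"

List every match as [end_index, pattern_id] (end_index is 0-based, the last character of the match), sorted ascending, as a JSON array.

Build:
Trie (insert patterns):
  0='ε' goto b→9 c→14 e→1
  1='e' goto a→6 b→2
  2='eb' goto e→3
  3='ebe' goto b→4
  4='ebeb' goto e→5
  5='ebebe' goto ·  [P0 ends]
  6='ea' goto e→7
  7='eae' goto b→8
  8='eaeb' goto ·  [P1 ends]
  9='b' goto d→10
  10='bd' goto c→11
  11='bdc' goto a→12
  12='bdca' goto c→13
  13='bdcac' goto ·  [P2 ends]
  14='c' goto ·  [P3 ends]

BFS fail/out derivation:
  fail(1) 'e': from fail(0)=0 chase 'e': 0 ⇒ 0;  out=∅∪out(0)=∅
  fail(9) 'b': from fail(0)=0 chase 'b': 0 ⇒ 0;  out=∅∪out(0)=∅
  fail(14) 'c': from fail(0)=0 chase 'c': 0 ⇒ 0;  out={3}∪out(0)={3}
  fail(2) 'eb': from fail(1)=0 chase 'b': 0 ⇒ 9;  out=∅∪out(9)=∅
  fail(6) 'ea': from fail(1)=0 chase 'a': 0 ⇒ 0;  out=∅∪out(0)=∅
  fail(10) 'bd': from fail(9)=0 chase 'd': 0 ⇒ 0;  out=∅∪out(0)=∅
  fail(3) 'ebe': from fail(2)=9 chase 'e': 9→0 ⇒ 1;  out=∅∪out(1)=∅
  fail(7) 'eae': from fail(6)=0 chase 'e': 0 ⇒ 1;  out=∅∪out(1)=∅
  fail(11) 'bdc': from fail(10)=0 chase 'c': 0 ⇒ 14;  out=∅∪out(14)={3}
  fail(4) 'ebeb': from fail(3)=1 chase 'b': 1 ⇒ 2;  out=∅∪out(2)=∅
  fail(8) 'eaeb': from fail(7)=1 chase 'b': 1 ⇒ 2;  out={1}∪out(2)={1}
  fail(12) 'bdca': from fail(11)=14 chase 'a': 14→0 ⇒ 0;  out=∅∪out(0)=∅
  fail(5) 'ebebe': from fail(4)=2 chase 'e': 2 ⇒ 3;  out={0}∪out(3)={0}
  fail(13) 'bdcac': from fail(12)=0 chase 'c': 0 ⇒ 14;  out={2}∪out(14)={2,3}

Scan:
i=0 'a': node 0→0
i=1 'b': node 0→9
i=2 'b': node 9→9 (fail-walked)
i=3 'd': node 9→10
i=4 'b': node 10→9 (fail-walked)
i=5 'c': node 9→14 (fail-walked)  → match P3@[5:5]
i=6 'e': node 14→1 (fail-walked)
i=7 'a': node 1→6
i=8 'e': node 6→7
i=9 'b': node 7→8  → match P1@[6:9]
i=10 'b': node 8→9 (fail-walked)
i=11 'e': node 9→1 (fail-walked)
i=12 'e': node 1→1 (fail-walked)
i=13 'b': node 1→2
i=14 'e': node 2→3
i=15 'b': node 3→4
i=16 'e': node 4→5  → match P0@[12:16]
i=17 'c': node 5→14 (fail-walked)  → match P3@[17:17]
i=18 'e': node 14→1 (fail-walked)
i=19 'e': node 1→1 (fail-walked)
i=20 'a': node 1→6
i=21 'e': node 6→7
i=22 'b': node 7→8  → match P1@[19:22]

Result: [[5,3],[9,1],[16,0],[17,3],[22,1]]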